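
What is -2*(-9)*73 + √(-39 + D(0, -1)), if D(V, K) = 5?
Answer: 1314 + I*√34 ≈ 1314.0 + 5.831*I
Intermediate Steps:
-2*(-9)*73 + √(-39 + D(0, -1)) = -2*(-9)*73 + √(-39 + 5) = 18*73 + √(-34) = 1314 + I*√34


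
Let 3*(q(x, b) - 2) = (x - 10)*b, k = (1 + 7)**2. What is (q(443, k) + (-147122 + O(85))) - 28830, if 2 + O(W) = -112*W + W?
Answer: -528449/3 ≈ -1.7615e+5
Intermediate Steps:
O(W) = -2 - 111*W (O(W) = -2 + (-112*W + W) = -2 - 111*W)
k = 64 (k = 8**2 = 64)
q(x, b) = 2 + b*(-10 + x)/3 (q(x, b) = 2 + ((x - 10)*b)/3 = 2 + ((-10 + x)*b)/3 = 2 + (b*(-10 + x))/3 = 2 + b*(-10 + x)/3)
(q(443, k) + (-147122 + O(85))) - 28830 = ((2 - 10/3*64 + (1/3)*64*443) + (-147122 + (-2 - 111*85))) - 28830 = ((2 - 640/3 + 28352/3) + (-147122 + (-2 - 9435))) - 28830 = (27718/3 + (-147122 - 9437)) - 28830 = (27718/3 - 156559) - 28830 = -441959/3 - 28830 = -528449/3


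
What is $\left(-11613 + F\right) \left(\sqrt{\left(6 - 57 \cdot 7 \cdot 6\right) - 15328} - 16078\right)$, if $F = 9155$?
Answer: $39519724 - 4916 i \sqrt{4429} \approx 3.952 \cdot 10^{7} - 3.2716 \cdot 10^{5} i$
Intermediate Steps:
$\left(-11613 + F\right) \left(\sqrt{\left(6 - 57 \cdot 7 \cdot 6\right) - 15328} - 16078\right) = \left(-11613 + 9155\right) \left(\sqrt{\left(6 - 57 \cdot 7 \cdot 6\right) - 15328} - 16078\right) = - 2458 \left(\sqrt{\left(6 - 2394\right) - 15328} - 16078\right) = - 2458 \left(\sqrt{-2388 - 15328} - 16078\right) = - 2458 \left(\sqrt{-17716} - 16078\right) = - 2458 \left(2 i \sqrt{4429} - 16078\right) = - 2458 \left(-16078 + 2 i \sqrt{4429}\right) = 39519724 - 4916 i \sqrt{4429}$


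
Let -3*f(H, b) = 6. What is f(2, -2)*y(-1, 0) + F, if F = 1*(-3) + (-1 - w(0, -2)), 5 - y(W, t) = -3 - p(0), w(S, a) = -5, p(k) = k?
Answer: -15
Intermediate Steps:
f(H, b) = -2 (f(H, b) = -1/3*6 = -2)
y(W, t) = 8 (y(W, t) = 5 - (-3 - 1*0) = 5 - (-3 + 0) = 5 - 1*(-3) = 5 + 3 = 8)
F = 1 (F = 1*(-3) + (-1 - 1*(-5)) = -3 + (-1 + 5) = -3 + 4 = 1)
f(2, -2)*y(-1, 0) + F = -2*8 + 1 = -16 + 1 = -15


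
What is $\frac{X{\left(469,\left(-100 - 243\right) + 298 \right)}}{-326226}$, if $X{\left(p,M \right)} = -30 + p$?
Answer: $- \frac{439}{326226} \approx -0.0013457$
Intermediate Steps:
$\frac{X{\left(469,\left(-100 - 243\right) + 298 \right)}}{-326226} = \frac{-30 + 469}{-326226} = 439 \left(- \frac{1}{326226}\right) = - \frac{439}{326226}$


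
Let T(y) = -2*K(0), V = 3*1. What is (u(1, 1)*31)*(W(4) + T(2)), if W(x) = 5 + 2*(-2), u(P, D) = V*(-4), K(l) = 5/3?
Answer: 868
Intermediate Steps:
K(l) = 5/3 (K(l) = 5*(⅓) = 5/3)
V = 3
u(P, D) = -12 (u(P, D) = 3*(-4) = -12)
T(y) = -10/3 (T(y) = -2*5/3 = -10/3)
W(x) = 1 (W(x) = 5 - 4 = 1)
(u(1, 1)*31)*(W(4) + T(2)) = (-12*31)*(1 - 10/3) = -372*(-7/3) = 868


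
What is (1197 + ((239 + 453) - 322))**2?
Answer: 2455489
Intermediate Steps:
(1197 + ((239 + 453) - 322))**2 = (1197 + (692 - 322))**2 = (1197 + 370)**2 = 1567**2 = 2455489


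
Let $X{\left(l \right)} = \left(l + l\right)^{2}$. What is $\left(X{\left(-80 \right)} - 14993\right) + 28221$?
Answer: $38828$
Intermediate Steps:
$X{\left(l \right)} = 4 l^{2}$ ($X{\left(l \right)} = \left(2 l\right)^{2} = 4 l^{2}$)
$\left(X{\left(-80 \right)} - 14993\right) + 28221 = \left(4 \left(-80\right)^{2} - 14993\right) + 28221 = \left(4 \cdot 6400 - 14993\right) + 28221 = \left(25600 - 14993\right) + 28221 = 10607 + 28221 = 38828$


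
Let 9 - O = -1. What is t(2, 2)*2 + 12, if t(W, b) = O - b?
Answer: 28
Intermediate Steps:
O = 10 (O = 9 - 1*(-1) = 9 + 1 = 10)
t(W, b) = 10 - b
t(2, 2)*2 + 12 = (10 - 1*2)*2 + 12 = (10 - 2)*2 + 12 = 8*2 + 12 = 16 + 12 = 28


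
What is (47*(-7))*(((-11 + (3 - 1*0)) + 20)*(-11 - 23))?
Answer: 134232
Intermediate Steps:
(47*(-7))*(((-11 + (3 - 1*0)) + 20)*(-11 - 23)) = -329*((-11 + (3 + 0)) + 20)*(-34) = -329*((-11 + 3) + 20)*(-34) = -329*(-8 + 20)*(-34) = -3948*(-34) = -329*(-408) = 134232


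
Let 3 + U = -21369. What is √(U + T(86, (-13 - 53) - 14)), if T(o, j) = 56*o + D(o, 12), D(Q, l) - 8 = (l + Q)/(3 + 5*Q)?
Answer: I*√3102525538/433 ≈ 128.64*I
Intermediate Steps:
U = -21372 (U = -3 - 21369 = -21372)
D(Q, l) = 8 + (Q + l)/(3 + 5*Q) (D(Q, l) = 8 + (l + Q)/(3 + 5*Q) = 8 + (Q + l)/(3 + 5*Q))
T(o, j) = 56*o + (36 + 41*o)/(3 + 5*o) (T(o, j) = 56*o + (24 + 12 + 41*o)/(3 + 5*o) = 56*o + (36 + 41*o)/(3 + 5*o))
√(U + T(86, (-13 - 53) - 14)) = √(-21372 + (36 + 209*86 + 280*86²)/(3 + 5*86)) = √(-21372 + (36 + 17974 + 280*7396)/(3 + 430)) = √(-21372 + (36 + 17974 + 2070880)/433) = √(-21372 + (1/433)*2088890) = √(-21372 + 2088890/433) = √(-7165186/433) = I*√3102525538/433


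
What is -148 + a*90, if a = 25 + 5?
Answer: 2552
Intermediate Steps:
a = 30
-148 + a*90 = -148 + 30*90 = -148 + 2700 = 2552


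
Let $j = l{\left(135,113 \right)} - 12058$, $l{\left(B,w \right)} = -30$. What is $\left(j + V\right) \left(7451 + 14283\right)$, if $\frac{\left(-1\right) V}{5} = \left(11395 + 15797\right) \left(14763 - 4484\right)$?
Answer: $-30374241465152$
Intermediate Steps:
$V = -1397532840$ ($V = - 5 \left(11395 + 15797\right) \left(14763 - 4484\right) = - 5 \cdot 27192 \cdot 10279 = \left(-5\right) 279506568 = -1397532840$)
$j = -12088$ ($j = -30 - 12058 = -12088$)
$\left(j + V\right) \left(7451 + 14283\right) = \left(-12088 - 1397532840\right) \left(7451 + 14283\right) = \left(-1397544928\right) 21734 = -30374241465152$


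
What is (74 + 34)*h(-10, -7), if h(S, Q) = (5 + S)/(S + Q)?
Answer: 540/17 ≈ 31.765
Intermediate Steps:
h(S, Q) = (5 + S)/(Q + S)
(74 + 34)*h(-10, -7) = (74 + 34)*((5 - 10)/(-7 - 10)) = 108*(-5/(-17)) = 108*(-1/17*(-5)) = 108*(5/17) = 540/17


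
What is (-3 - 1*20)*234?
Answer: -5382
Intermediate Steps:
(-3 - 1*20)*234 = (-3 - 20)*234 = -23*234 = -5382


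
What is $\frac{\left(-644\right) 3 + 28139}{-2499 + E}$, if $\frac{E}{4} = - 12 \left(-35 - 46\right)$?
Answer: $\frac{26207}{1389} \approx 18.868$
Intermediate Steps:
$E = 3888$ ($E = 4 \left(- 12 \left(-35 - 46\right)\right) = 4 \left(\left(-12\right) \left(-81\right)\right) = 4 \cdot 972 = 3888$)
$\frac{\left(-644\right) 3 + 28139}{-2499 + E} = \frac{\left(-644\right) 3 + 28139}{-2499 + 3888} = \frac{-1932 + 28139}{1389} = 26207 \cdot \frac{1}{1389} = \frac{26207}{1389}$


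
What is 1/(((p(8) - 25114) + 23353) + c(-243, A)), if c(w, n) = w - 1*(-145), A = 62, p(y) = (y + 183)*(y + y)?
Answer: 1/1197 ≈ 0.00083542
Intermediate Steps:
p(y) = 2*y*(183 + y) (p(y) = (183 + y)*(2*y) = 2*y*(183 + y))
c(w, n) = 145 + w (c(w, n) = w + 145 = 145 + w)
1/(((p(8) - 25114) + 23353) + c(-243, A)) = 1/(((2*8*(183 + 8) - 25114) + 23353) + (145 - 243)) = 1/(((2*8*191 - 25114) + 23353) - 98) = 1/(((3056 - 25114) + 23353) - 98) = 1/((-22058 + 23353) - 98) = 1/(1295 - 98) = 1/1197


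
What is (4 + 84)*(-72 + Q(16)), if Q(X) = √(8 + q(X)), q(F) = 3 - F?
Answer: -6336 + 88*I*√5 ≈ -6336.0 + 196.77*I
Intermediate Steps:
Q(X) = √(11 - X) (Q(X) = √(8 + (3 - X)) = √(11 - X))
(4 + 84)*(-72 + Q(16)) = (4 + 84)*(-72 + √(11 - 1*16)) = 88*(-72 + √(11 - 16)) = 88*(-72 + √(-5)) = 88*(-72 + I*√5) = -6336 + 88*I*√5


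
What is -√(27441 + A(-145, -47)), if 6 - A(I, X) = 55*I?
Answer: -√35422 ≈ -188.21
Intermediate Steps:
A(I, X) = 6 - 55*I
-√(27441 + A(-145, -47)) = -√(27441 + (6 - 55*(-145))) = -√(27441 + (6 + 7975)) = -√(27441 + 7981) = -√35422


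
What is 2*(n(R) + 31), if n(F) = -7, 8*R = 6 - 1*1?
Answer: 48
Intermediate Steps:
R = 5/8 (R = (6 - 1*1)/8 = (6 - 1)/8 = (⅛)*5 = 5/8 ≈ 0.62500)
2*(n(R) + 31) = 2*(-7 + 31) = 2*24 = 48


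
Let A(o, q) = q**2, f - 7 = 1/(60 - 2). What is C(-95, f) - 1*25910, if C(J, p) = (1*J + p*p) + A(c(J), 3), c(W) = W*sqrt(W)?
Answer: -87284895/3364 ≈ -25947.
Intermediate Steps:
f = 407/58 (f = 7 + 1/(60 - 2) = 7 + 1/58 = 407/58 ≈ 7.0172)
c(W) = W**(3/2)
C(J, p) = 9 + J + p**2 (C(J, p) = (1*J + p*p) + 3**2 = (J + p**2) + 9 = 9 + J + p**2)
C(-95, f) - 1*25910 = (9 - 95 + (407/58)**2) - 1*25910 = (9 - 95 + 165649/3364) - 25910 = -123655/3364 - 25910 = -87284895/3364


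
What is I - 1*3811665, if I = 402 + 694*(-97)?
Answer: -3878581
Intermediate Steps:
I = -66916 (I = 402 - 67318 = -66916)
I - 1*3811665 = -66916 - 1*3811665 = -66916 - 3811665 = -3878581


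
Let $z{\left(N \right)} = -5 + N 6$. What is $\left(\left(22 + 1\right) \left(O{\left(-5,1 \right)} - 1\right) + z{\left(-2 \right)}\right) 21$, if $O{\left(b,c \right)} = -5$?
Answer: $-3255$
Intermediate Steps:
$z{\left(N \right)} = -5 + 6 N$
$\left(\left(22 + 1\right) \left(O{\left(-5,1 \right)} - 1\right) + z{\left(-2 \right)}\right) 21 = \left(\left(22 + 1\right) \left(-5 - 1\right) + \left(-5 + 6 \left(-2\right)\right)\right) 21 = \left(23 \left(-6\right) - 17\right) 21 = \left(-138 - 17\right) 21 = \left(-155\right) 21 = -3255$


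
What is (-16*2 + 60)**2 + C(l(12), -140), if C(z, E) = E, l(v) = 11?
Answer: 644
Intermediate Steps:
(-16*2 + 60)**2 + C(l(12), -140) = (-16*2 + 60)**2 - 140 = (-32 + 60)**2 - 140 = 28**2 - 140 = 784 - 140 = 644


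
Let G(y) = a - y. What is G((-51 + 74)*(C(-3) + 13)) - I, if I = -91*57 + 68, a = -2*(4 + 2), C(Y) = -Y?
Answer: 4739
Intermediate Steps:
a = -12 (a = -2*6 = -12)
G(y) = -12 - y
I = -5119 (I = -5187 + 68 = -5119)
G((-51 + 74)*(C(-3) + 13)) - I = (-12 - (-51 + 74)*(-1*(-3) + 13)) - 1*(-5119) = (-12 - 23*(3 + 13)) + 5119 = (-12 - 23*16) + 5119 = (-12 - 1*368) + 5119 = (-12 - 368) + 5119 = -380 + 5119 = 4739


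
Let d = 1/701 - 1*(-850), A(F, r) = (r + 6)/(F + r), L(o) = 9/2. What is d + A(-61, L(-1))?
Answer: 67316442/79213 ≈ 849.82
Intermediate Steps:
L(o) = 9/2 (L(o) = 9*(1/2) = 9/2)
A(F, r) = (6 + r)/(F + r)
d = 595851/701 (d = 1/701 + 850 = 595851/701 ≈ 850.00)
d + A(-61, L(-1)) = 595851/701 + (6 + 9/2)/(-61 + 9/2) = 595851/701 + (21/2)/(-113/2) = 595851/701 - 2/113*21/2 = 595851/701 - 21/113 = 67316442/79213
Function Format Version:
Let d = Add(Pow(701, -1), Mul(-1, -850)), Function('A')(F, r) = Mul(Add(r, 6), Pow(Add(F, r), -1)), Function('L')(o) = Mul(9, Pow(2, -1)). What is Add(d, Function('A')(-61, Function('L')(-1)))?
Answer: Rational(67316442, 79213) ≈ 849.82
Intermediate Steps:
Function('L')(o) = Rational(9, 2) (Function('L')(o) = Mul(9, Rational(1, 2)) = Rational(9, 2))
Function('A')(F, r) = Mul(Pow(Add(F, r), -1), Add(6, r)) (Function('A')(F, r) = Mul(Add(6, r), Pow(Add(F, r), -1)) = Mul(Pow(Add(F, r), -1), Add(6, r)))
d = Rational(595851, 701) (d = Add(Rational(1, 701), 850) = Rational(595851, 701) ≈ 850.00)
Add(d, Function('A')(-61, Function('L')(-1))) = Add(Rational(595851, 701), Mul(Pow(Add(-61, Rational(9, 2)), -1), Add(6, Rational(9, 2)))) = Add(Rational(595851, 701), Mul(Pow(Rational(-113, 2), -1), Rational(21, 2))) = Add(Rational(595851, 701), Mul(Rational(-2, 113), Rational(21, 2))) = Add(Rational(595851, 701), Rational(-21, 113)) = Rational(67316442, 79213)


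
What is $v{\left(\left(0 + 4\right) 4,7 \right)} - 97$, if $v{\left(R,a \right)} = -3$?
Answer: $-100$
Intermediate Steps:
$v{\left(\left(0 + 4\right) 4,7 \right)} - 97 = -3 - 97 = -100$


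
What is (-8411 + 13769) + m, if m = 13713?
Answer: 19071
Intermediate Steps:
(-8411 + 13769) + m = (-8411 + 13769) + 13713 = 5358 + 13713 = 19071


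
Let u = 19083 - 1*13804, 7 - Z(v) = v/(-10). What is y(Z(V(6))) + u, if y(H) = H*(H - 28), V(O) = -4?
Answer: 128444/25 ≈ 5137.8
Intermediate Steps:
Z(v) = 7 + v/10 (Z(v) = 7 - v/(-10) = 7 - v*(-1)/10 = 7 - (-1)*v/10 = 7 + v/10)
y(H) = H*(-28 + H)
u = 5279 (u = 19083 - 13804 = 5279)
y(Z(V(6))) + u = (7 + (⅒)*(-4))*(-28 + (7 + (⅒)*(-4))) + 5279 = (7 - ⅖)*(-28 + (7 - ⅖)) + 5279 = 33*(-28 + 33/5)/5 + 5279 = (33/5)*(-107/5) + 5279 = -3531/25 + 5279 = 128444/25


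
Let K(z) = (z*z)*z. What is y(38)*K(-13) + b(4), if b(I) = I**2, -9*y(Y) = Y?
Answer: 83630/9 ≈ 9292.2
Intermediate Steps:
y(Y) = -Y/9
K(z) = z**3 (K(z) = z**2*z = z**3)
y(38)*K(-13) + b(4) = -1/9*38*(-13)**3 + 4**2 = -38/9*(-2197) + 16 = 83486/9 + 16 = 83630/9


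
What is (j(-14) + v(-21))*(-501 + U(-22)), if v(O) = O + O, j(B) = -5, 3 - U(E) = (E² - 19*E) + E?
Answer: 64766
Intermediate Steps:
U(E) = 3 - E² + 18*E (U(E) = 3 - ((E² - 19*E) + E) = 3 - (E² - 18*E) = 3 + (-E² + 18*E) = 3 - E² + 18*E)
v(O) = 2*O
(j(-14) + v(-21))*(-501 + U(-22)) = (-5 + 2*(-21))*(-501 + (3 - 1*(-22)² + 18*(-22))) = (-5 - 42)*(-501 + (3 - 1*484 - 396)) = -47*(-501 + (3 - 484 - 396)) = -47*(-501 - 877) = -47*(-1378) = 64766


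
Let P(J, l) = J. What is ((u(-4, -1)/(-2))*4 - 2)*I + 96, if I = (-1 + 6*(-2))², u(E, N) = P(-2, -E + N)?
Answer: 434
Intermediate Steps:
u(E, N) = -2
I = 169 (I = (-1 - 12)² = (-13)² = 169)
((u(-4, -1)/(-2))*4 - 2)*I + 96 = (-2/(-2)*4 - 2)*169 + 96 = (-2*(-½)*4 - 2)*169 + 96 = (1*4 - 2)*169 + 96 = (4 - 2)*169 + 96 = 2*169 + 96 = 338 + 96 = 434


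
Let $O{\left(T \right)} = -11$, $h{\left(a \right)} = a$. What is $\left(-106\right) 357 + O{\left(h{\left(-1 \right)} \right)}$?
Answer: $-37853$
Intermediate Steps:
$\left(-106\right) 357 + O{\left(h{\left(-1 \right)} \right)} = \left(-106\right) 357 - 11 = -37842 - 11 = -37853$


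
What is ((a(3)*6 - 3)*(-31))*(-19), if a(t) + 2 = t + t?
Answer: 12369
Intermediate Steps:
a(t) = -2 + 2*t (a(t) = -2 + (t + t) = -2 + 2*t)
((a(3)*6 - 3)*(-31))*(-19) = (((-2 + 2*3)*6 - 3)*(-31))*(-19) = (((-2 + 6)*6 - 3)*(-31))*(-19) = ((4*6 - 3)*(-31))*(-19) = ((24 - 3)*(-31))*(-19) = (21*(-31))*(-19) = -651*(-19) = 12369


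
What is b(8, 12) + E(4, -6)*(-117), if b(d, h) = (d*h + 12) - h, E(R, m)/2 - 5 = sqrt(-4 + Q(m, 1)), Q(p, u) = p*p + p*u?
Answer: -1074 - 234*sqrt(26) ≈ -2267.2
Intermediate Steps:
Q(p, u) = p**2 + p*u
E(R, m) = 10 + 2*sqrt(-4 + m*(1 + m)) (E(R, m) = 10 + 2*sqrt(-4 + m*(m + 1)) = 10 + 2*sqrt(-4 + m*(1 + m)))
b(d, h) = 12 - h + d*h (b(d, h) = (12 + d*h) - h = 12 - h + d*h)
b(8, 12) + E(4, -6)*(-117) = (12 - 1*12 + 8*12) + (10 + 2*sqrt(-4 - 6*(1 - 6)))*(-117) = (12 - 12 + 96) + (10 + 2*sqrt(-4 - 6*(-5)))*(-117) = 96 + (10 + 2*sqrt(-4 + 30))*(-117) = 96 + (10 + 2*sqrt(26))*(-117) = 96 + (-1170 - 234*sqrt(26)) = -1074 - 234*sqrt(26)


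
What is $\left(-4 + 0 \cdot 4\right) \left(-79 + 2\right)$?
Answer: $308$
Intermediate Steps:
$\left(-4 + 0 \cdot 4\right) \left(-79 + 2\right) = \left(-4 + 0\right) \left(-77\right) = \left(-4\right) \left(-77\right) = 308$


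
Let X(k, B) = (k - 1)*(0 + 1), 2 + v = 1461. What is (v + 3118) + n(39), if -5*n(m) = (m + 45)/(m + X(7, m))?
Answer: 343247/75 ≈ 4576.6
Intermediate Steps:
v = 1459 (v = -2 + 1461 = 1459)
X(k, B) = -1 + k (X(k, B) = (-1 + k)*1 = -1 + k)
n(m) = -(45 + m)/(5*(6 + m)) (n(m) = -(m + 45)/(5*(m + (-1 + 7))) = -(45 + m)/(5*(m + 6)) = -(45 + m)/(5*(6 + m)))
(v + 3118) + n(39) = (1459 + 3118) + (-45 - 1*39)/(5*(6 + 39)) = 4577 + (1/5)*(-45 - 39)/45 = 4577 + (1/5)*(1/45)*(-84) = 4577 - 28/75 = 343247/75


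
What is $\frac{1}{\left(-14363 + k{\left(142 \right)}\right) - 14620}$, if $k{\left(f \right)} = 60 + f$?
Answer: $- \frac{1}{28781} \approx -3.4745 \cdot 10^{-5}$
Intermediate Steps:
$\frac{1}{\left(-14363 + k{\left(142 \right)}\right) - 14620} = \frac{1}{\left(-14363 + \left(60 + 142\right)\right) - 14620} = \frac{1}{\left(-14363 + 202\right) - 14620} = \frac{1}{-14161 - 14620} = \frac{1}{-28781} = - \frac{1}{28781}$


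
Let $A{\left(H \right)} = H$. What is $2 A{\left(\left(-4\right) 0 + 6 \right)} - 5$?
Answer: $7$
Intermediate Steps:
$2 A{\left(\left(-4\right) 0 + 6 \right)} - 5 = 2 \left(\left(-4\right) 0 + 6\right) - 5 = 2 \left(0 + 6\right) - 5 = 2 \cdot 6 - 5 = 12 - 5 = 7$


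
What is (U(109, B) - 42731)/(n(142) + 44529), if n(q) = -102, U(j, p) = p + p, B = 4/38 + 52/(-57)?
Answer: -2435759/2532339 ≈ -0.96186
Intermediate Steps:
B = -46/57 (B = 4*(1/38) + 52*(-1/57) = 2/19 - 52/57 = -46/57 ≈ -0.80702)
U(j, p) = 2*p
(U(109, B) - 42731)/(n(142) + 44529) = (2*(-46/57) - 42731)/(-102 + 44529) = (-92/57 - 42731)/44427 = -2435759/57*1/44427 = -2435759/2532339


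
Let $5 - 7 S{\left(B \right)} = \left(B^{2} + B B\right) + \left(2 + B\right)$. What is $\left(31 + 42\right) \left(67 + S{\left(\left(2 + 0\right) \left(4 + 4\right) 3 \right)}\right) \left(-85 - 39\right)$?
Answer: $\frac{37873568}{7} \approx 5.4105 \cdot 10^{6}$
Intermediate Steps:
$S{\left(B \right)} = \frac{3}{7} - \frac{2 B^{2}}{7} - \frac{B}{7}$ ($S{\left(B \right)} = \frac{5}{7} - \frac{\left(B^{2} + B B\right) + \left(2 + B\right)}{7} = \frac{5}{7} - \frac{\left(B^{2} + B^{2}\right) + \left(2 + B\right)}{7} = \frac{5}{7} - \frac{2 B^{2} + \left(2 + B\right)}{7} = \frac{5}{7} - \frac{2 + B + 2 B^{2}}{7} = \frac{5}{7} - \left(\frac{2}{7} + \frac{B}{7} + \frac{2 B^{2}}{7}\right) = \frac{3}{7} - \frac{2 B^{2}}{7} - \frac{B}{7}$)
$\left(31 + 42\right) \left(67 + S{\left(\left(2 + 0\right) \left(4 + 4\right) 3 \right)}\right) \left(-85 - 39\right) = \left(31 + 42\right) \left(67 - \left(- \frac{3}{7} + \frac{2 \cdot 9 \left(2 + 0\right)^{2} \left(4 + 4\right)^{2}}{7} + \frac{1}{7} \left(2 + 0\right) \left(4 + 4\right) 3\right)\right) \left(-85 - 39\right) = 73 \left(67 - \left(- \frac{3}{7} + \frac{4608}{7} + \frac{1}{7} \cdot 2 \cdot 8 \cdot 3\right)\right) \left(-124\right) = 73 \left(67 - \left(- \frac{3}{7} + \frac{4608}{7} + \frac{1}{7} \cdot 16 \cdot 3\right)\right) \left(-124\right) = 73 \left(67 - \left(\frac{45}{7} + \frac{4608}{7}\right)\right) \left(-124\right) = 73 \left(67 - \frac{4653}{7}\right) \left(-124\right) = 73 \left(- \frac{4184}{7}\right) \left(-124\right) = \left(- \frac{305432}{7}\right) \left(-124\right) = \frac{37873568}{7}$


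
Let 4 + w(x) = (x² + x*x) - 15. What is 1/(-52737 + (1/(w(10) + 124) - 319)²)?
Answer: 93025/4560263011 ≈ 2.0399e-5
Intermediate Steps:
w(x) = -19 + 2*x² (w(x) = -4 + ((x² + x*x) - 15) = -4 + ((x² + x²) - 15) = -4 + (2*x² - 15) = -4 + (-15 + 2*x²) = -19 + 2*x²)
1/(-52737 + (1/(w(10) + 124) - 319)²) = 1/(-52737 + (1/((-19 + 2*10²) + 124) - 319)²) = 1/(-52737 + (1/((-19 + 2*100) + 124) - 319)²) = 1/(-52737 + (1/((-19 + 200) + 124) - 319)²) = 1/(-52737 + (1/(181 + 124) - 319)²) = 1/(-52737 + (1/305 - 319)²) = 1/(-52737 + (-97294/305)²) = 1/(-52737 + 9466122436/93025) = 1/(4560263011/93025) = 93025/4560263011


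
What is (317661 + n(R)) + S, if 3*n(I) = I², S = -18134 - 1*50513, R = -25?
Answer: 747667/3 ≈ 2.4922e+5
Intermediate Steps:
S = -68647 (S = -18134 - 50513 = -68647)
n(I) = I²/3
(317661 + n(R)) + S = (317661 + (⅓)*(-25)²) - 68647 = (317661 + (⅓)*625) - 68647 = (317661 + 625/3) - 68647 = 953608/3 - 68647 = 747667/3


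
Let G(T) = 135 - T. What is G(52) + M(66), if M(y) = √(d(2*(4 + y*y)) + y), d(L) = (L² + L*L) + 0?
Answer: 83 + √152076866 ≈ 12415.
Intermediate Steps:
d(L) = 2*L² (d(L) = (L² + L²) + 0 = 2*L² + 0 = 2*L²)
M(y) = √(y + 2*(8 + 2*y²)²) (M(y) = √(2*(2*(4 + y*y))² + y) = √(2*(2*(4 + y²))² + y) = √(2*(8 + 2*y²)² + y) = √(y + 2*(8 + 2*y²)²))
G(52) + M(66) = (135 - 1*52) + √(66 + 8*(4 + 66²)²) = (135 - 52) + √(66 + 8*(4 + 4356)²) = 83 + √(66 + 8*4360²) = 83 + √(66 + 8*19009600) = 83 + √(66 + 152076800) = 83 + √152076866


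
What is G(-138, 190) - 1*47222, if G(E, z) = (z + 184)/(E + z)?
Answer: -1227585/26 ≈ -47215.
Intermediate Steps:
G(E, z) = (184 + z)/(E + z)
G(-138, 190) - 1*47222 = (184 + 190)/(-138 + 190) - 1*47222 = 374/52 - 47222 = (1/52)*374 - 47222 = 187/26 - 47222 = -1227585/26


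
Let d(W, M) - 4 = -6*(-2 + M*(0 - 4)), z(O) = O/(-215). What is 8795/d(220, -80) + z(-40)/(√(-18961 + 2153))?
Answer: -8795/1904 - 2*I*√4202/90343 ≈ -4.6192 - 0.001435*I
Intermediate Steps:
z(O) = -O/215 (z(O) = O*(-1/215) = -O/215)
d(W, M) = 16 + 24*M (d(W, M) = 4 - 6*(-2 + M*(0 - 4)) = 4 - 6*(-2 + M*(-4)) = 4 - 6*(-2 - 4*M) = 4 + (12 + 24*M) = 16 + 24*M)
8795/d(220, -80) + z(-40)/(√(-18961 + 2153)) = 8795/(16 + 24*(-80)) + (-1/215*(-40))/(√(-18961 + 2153)) = 8795/(16 - 1920) + 8/(43*(√(-16808))) = 8795/(-1904) + 8/(43*((2*I*√4202))) = 8795*(-1/1904) + 8*(-I*√4202/8404)/43 = -8795/1904 - 2*I*√4202/90343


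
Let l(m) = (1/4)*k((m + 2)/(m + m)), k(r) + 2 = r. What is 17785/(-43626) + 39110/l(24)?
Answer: -32759411407/305382 ≈ -1.0727e+5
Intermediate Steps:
k(r) = -2 + r
l(m) = -1/2 + (2 + m)/(8*m) (l(m) = (1/4)*(-2 + (m + 2)/(m + m)) = (1*(1/4))*(-2 + (2 + m)/((2*m))) = (-2 + (2 + m)*(1/(2*m)))/4 = (-2 + (2 + m)/(2*m))/4 = -1/2 + (2 + m)/(8*m))
17785/(-43626) + 39110/l(24) = 17785/(-43626) + 39110/(((1/8)*(2 - 3*24)/24)) = 17785*(-1/43626) + 39110/(((1/8)*(1/24)*(2 - 72))) = -17785/43626 + 39110/(((1/8)*(1/24)*(-70))) = -17785/43626 + 39110/(-35/96) = -17785/43626 + 39110*(-96/35) = -17785/43626 - 750912/7 = -32759411407/305382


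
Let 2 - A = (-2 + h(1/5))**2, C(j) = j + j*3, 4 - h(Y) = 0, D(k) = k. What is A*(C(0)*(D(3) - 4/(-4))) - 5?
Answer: -5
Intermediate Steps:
h(Y) = 4 (h(Y) = 4 - 1*0 = 4 + 0 = 4)
C(j) = 4*j (C(j) = j + 3*j = 4*j)
A = -2 (A = 2 - (-2 + 4)**2 = 2 - 1*2**2 = 2 - 1*4 = 2 - 4 = -2)
A*(C(0)*(D(3) - 4/(-4))) - 5 = -2*4*0*(3 - 4/(-4)) - 5 = -0*(3 - 4*(-1/4)) - 5 = -0*(3 + 1) - 5 = -0*4 - 5 = -2*0 - 5 = 0 - 5 = -5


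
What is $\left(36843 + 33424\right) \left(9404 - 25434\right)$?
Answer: $-1126380010$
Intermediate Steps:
$\left(36843 + 33424\right) \left(9404 - 25434\right) = 70267 \left(-16030\right) = -1126380010$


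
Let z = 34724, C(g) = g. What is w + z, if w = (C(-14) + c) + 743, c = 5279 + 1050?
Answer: 41782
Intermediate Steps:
c = 6329
w = 7058 (w = (-14 + 6329) + 743 = 6315 + 743 = 7058)
w + z = 7058 + 34724 = 41782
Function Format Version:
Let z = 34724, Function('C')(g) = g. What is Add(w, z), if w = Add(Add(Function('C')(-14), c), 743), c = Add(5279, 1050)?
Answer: 41782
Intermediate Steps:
c = 6329
w = 7058 (w = Add(Add(-14, 6329), 743) = Add(6315, 743) = 7058)
Add(w, z) = Add(7058, 34724) = 41782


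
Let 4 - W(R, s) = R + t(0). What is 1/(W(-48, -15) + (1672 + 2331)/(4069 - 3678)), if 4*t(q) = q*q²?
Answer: 391/24335 ≈ 0.016067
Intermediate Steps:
t(q) = q³/4 (t(q) = (q*q²)/4 = q³/4)
W(R, s) = 4 - R (W(R, s) = 4 - (R + (¼)*0³) = 4 - (R + (¼)*0) = 4 - (R + 0) = 4 - R)
1/(W(-48, -15) + (1672 + 2331)/(4069 - 3678)) = 1/((4 - 1*(-48)) + (1672 + 2331)/(4069 - 3678)) = 1/((4 + 48) + 4003/391) = 1/(52 + 4003*(1/391)) = 1/(52 + 4003/391) = 1/(24335/391) = 391/24335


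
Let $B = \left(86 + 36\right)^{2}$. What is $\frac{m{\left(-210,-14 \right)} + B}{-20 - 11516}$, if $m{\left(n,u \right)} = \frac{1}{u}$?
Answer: $- \frac{208375}{161504} \approx -1.2902$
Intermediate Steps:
$B = 14884$ ($B = 122^{2} = 14884$)
$\frac{m{\left(-210,-14 \right)} + B}{-20 - 11516} = \frac{\frac{1}{-14} + 14884}{-20 - 11516} = \frac{- \frac{1}{14} + 14884}{-11536} = \frac{208375}{14} \left(- \frac{1}{11536}\right) = - \frac{208375}{161504}$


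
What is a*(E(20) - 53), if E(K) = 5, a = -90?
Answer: 4320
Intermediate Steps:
a*(E(20) - 53) = -90*(5 - 53) = -90*(-48) = 4320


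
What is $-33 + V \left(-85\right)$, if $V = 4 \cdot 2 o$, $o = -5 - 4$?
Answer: $6087$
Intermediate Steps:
$o = -9$ ($o = -5 - 4 = -9$)
$V = -72$ ($V = 4 \cdot 2 \left(-9\right) = 8 \left(-9\right) = -72$)
$-33 + V \left(-85\right) = -33 - -6120 = -33 + 6120 = 6087$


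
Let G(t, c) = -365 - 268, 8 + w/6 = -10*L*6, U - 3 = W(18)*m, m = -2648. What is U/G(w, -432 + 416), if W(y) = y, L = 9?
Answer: 15887/211 ≈ 75.294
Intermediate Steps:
U = -47661 (U = 3 + 18*(-2648) = 3 - 47664 = -47661)
w = -3288 (w = -48 + 6*(-10*9*6) = -48 + 6*(-90*6) = -48 + 6*(-540) = -48 - 3240 = -3288)
G(t, c) = -633
U/G(w, -432 + 416) = -47661/(-633) = -47661*(-1/633) = 15887/211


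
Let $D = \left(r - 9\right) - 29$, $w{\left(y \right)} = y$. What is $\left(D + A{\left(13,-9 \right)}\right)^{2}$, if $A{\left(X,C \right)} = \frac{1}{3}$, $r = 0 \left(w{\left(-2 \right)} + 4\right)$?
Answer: $\frac{12769}{9} \approx 1418.8$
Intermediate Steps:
$r = 0$ ($r = 0 \left(-2 + 4\right) = 0 \cdot 2 = 0$)
$A{\left(X,C \right)} = \frac{1}{3}$
$D = -38$ ($D = \left(0 - 9\right) - 29 = -9 - 29 = -38$)
$\left(D + A{\left(13,-9 \right)}\right)^{2} = \left(-38 + \frac{1}{3}\right)^{2} = \left(- \frac{113}{3}\right)^{2} = \frac{12769}{9}$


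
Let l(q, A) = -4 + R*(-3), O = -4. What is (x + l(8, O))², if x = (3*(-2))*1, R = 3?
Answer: 361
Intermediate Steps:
l(q, A) = -13 (l(q, A) = -4 + 3*(-3) = -4 - 9 = -13)
x = -6 (x = -6*1 = -6)
(x + l(8, O))² = (-6 - 13)² = (-19)² = 361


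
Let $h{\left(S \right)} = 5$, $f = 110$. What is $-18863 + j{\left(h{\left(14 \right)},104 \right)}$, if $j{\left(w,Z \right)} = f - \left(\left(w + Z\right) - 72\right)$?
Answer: $-18790$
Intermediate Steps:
$j{\left(w,Z \right)} = 182 - Z - w$ ($j{\left(w,Z \right)} = 110 - \left(\left(w + Z\right) - 72\right) = 110 - \left(\left(Z + w\right) - 72\right) = 110 - \left(-72 + Z + w\right) = 182 - Z - w$)
$-18863 + j{\left(h{\left(14 \right)},104 \right)} = -18863 - -73 = -18863 + 73 = -18790$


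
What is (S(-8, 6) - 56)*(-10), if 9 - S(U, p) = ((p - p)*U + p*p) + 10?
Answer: 930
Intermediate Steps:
S(U, p) = -1 - p**2 (S(U, p) = 9 - (((p - p)*U + p*p) + 10) = 9 - ((0*U + p**2) + 10) = 9 - ((0 + p**2) + 10) = 9 - (p**2 + 10) = 9 - (10 + p**2) = 9 + (-10 - p**2) = -1 - p**2)
(S(-8, 6) - 56)*(-10) = ((-1 - 1*6**2) - 56)*(-10) = ((-1 - 1*36) - 56)*(-10) = ((-1 - 36) - 56)*(-10) = (-37 - 56)*(-10) = -93*(-10) = 930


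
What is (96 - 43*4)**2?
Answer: 5776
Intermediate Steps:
(96 - 43*4)**2 = (96 - 172)**2 = (-76)**2 = 5776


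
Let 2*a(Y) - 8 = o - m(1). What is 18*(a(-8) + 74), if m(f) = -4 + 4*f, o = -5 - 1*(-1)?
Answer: 1368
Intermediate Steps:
o = -4 (o = -5 + 1 = -4)
a(Y) = 2 (a(Y) = 4 + (-4 - (-4 + 4*1))/2 = 4 + (-4 - (-4 + 4))/2 = 4 + (-4 - 1*0)/2 = 4 + (-4 + 0)/2 = 4 + (½)*(-4) = 4 - 2 = 2)
18*(a(-8) + 74) = 18*(2 + 74) = 18*76 = 1368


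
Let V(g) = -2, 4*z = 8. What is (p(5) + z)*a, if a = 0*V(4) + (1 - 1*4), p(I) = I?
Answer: -21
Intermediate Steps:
z = 2 (z = (¼)*8 = 2)
a = -3 (a = 0*(-2) + (1 - 1*4) = 0 + (1 - 4) = 0 - 3 = -3)
(p(5) + z)*a = (5 + 2)*(-3) = 7*(-3) = -21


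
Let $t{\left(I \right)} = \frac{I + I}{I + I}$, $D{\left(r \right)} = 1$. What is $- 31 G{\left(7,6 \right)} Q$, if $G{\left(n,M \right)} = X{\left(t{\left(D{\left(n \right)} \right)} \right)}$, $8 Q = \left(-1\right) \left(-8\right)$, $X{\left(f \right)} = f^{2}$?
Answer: $-31$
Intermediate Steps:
$t{\left(I \right)} = 1$ ($t{\left(I \right)} = \frac{2 I}{2 I} = 2 I \frac{1}{2 I} = 1$)
$Q = 1$ ($Q = \frac{\left(-1\right) \left(-8\right)}{8} = \frac{1}{8} \cdot 8 = 1$)
$G{\left(n,M \right)} = 1$ ($G{\left(n,M \right)} = 1^{2} = 1$)
$- 31 G{\left(7,6 \right)} Q = \left(-31\right) 1 \cdot 1 = \left(-31\right) 1 = -31$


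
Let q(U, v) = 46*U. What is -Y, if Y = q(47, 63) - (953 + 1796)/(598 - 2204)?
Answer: -3474921/1606 ≈ -2163.7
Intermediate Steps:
Y = 3474921/1606 (Y = 46*47 - (953 + 1796)/(598 - 2204) = 2162 - 2749/(-1606) = 2162 - 2749*(-1)/1606 = 2162 - 1*(-2749/1606) = 2162 + 2749/1606 = 3474921/1606 ≈ 2163.7)
-Y = -1*3474921/1606 = -3474921/1606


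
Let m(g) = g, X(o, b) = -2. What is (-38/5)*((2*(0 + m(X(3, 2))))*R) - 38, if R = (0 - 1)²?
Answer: -38/5 ≈ -7.6000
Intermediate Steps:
R = 1 (R = (-1)² = 1)
(-38/5)*((2*(0 + m(X(3, 2))))*R) - 38 = (-38/5)*((2*(0 - 2))*1) - 38 = (-38*⅕)*((2*(-2))*1) - 38 = -(-152)/5 - 38 = -38/5*(-4) - 38 = 152/5 - 38 = -38/5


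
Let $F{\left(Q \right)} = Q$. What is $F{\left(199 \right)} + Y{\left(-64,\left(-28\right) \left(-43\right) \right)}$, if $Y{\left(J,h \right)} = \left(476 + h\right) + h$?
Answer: $3083$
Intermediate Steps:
$Y{\left(J,h \right)} = 476 + 2 h$
$F{\left(199 \right)} + Y{\left(-64,\left(-28\right) \left(-43\right) \right)} = 199 + \left(476 + 2 \left(\left(-28\right) \left(-43\right)\right)\right) = 199 + \left(476 + 2 \cdot 1204\right) = 199 + \left(476 + 2408\right) = 199 + 2884 = 3083$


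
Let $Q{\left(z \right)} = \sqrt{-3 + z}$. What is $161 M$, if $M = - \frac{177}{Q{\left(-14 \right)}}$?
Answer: $\frac{28497 i \sqrt{17}}{17} \approx 6911.5 i$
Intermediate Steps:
$M = \frac{177 i \sqrt{17}}{17}$ ($M = - \frac{177}{\sqrt{-3 - 14}} = - \frac{177}{\sqrt{-17}} = - \frac{177}{i \sqrt{17}} = - 177 \left(- \frac{i \sqrt{17}}{17}\right) = \frac{177 i \sqrt{17}}{17} \approx 42.929 i$)
$161 M = 161 \frac{177 i \sqrt{17}}{17} = \frac{28497 i \sqrt{17}}{17}$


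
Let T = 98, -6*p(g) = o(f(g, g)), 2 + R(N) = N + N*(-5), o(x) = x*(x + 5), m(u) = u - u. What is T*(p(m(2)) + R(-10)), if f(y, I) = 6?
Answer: 2646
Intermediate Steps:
m(u) = 0
o(x) = x*(5 + x)
R(N) = -2 - 4*N (R(N) = -2 + (N + N*(-5)) = -2 + (N - 5*N) = -2 - 4*N)
p(g) = -11 (p(g) = -(5 + 6) = -11)
T*(p(m(2)) + R(-10)) = 98*(-11 + (-2 - 4*(-10))) = 98*(-11 + (-2 + 40)) = 98*(-11 + 38) = 98*27 = 2646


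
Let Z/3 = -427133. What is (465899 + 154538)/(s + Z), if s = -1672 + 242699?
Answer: -620437/1040372 ≈ -0.59636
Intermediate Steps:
Z = -1281399 (Z = 3*(-427133) = -1281399)
s = 241027
(465899 + 154538)/(s + Z) = (465899 + 154538)/(241027 - 1281399) = 620437/(-1040372) = 620437*(-1/1040372) = -620437/1040372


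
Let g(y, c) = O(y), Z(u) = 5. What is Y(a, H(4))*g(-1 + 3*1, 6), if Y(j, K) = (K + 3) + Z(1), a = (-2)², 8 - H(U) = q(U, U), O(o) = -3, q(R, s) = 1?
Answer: -45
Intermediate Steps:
H(U) = 7 (H(U) = 8 - 1*1 = 8 - 1 = 7)
g(y, c) = -3
a = 4
Y(j, K) = 8 + K (Y(j, K) = (K + 3) + 5 = (3 + K) + 5 = 8 + K)
Y(a, H(4))*g(-1 + 3*1, 6) = (8 + 7)*(-3) = 15*(-3) = -45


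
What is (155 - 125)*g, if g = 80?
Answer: 2400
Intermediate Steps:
(155 - 125)*g = (155 - 125)*80 = 30*80 = 2400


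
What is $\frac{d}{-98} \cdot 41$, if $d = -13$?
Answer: $\frac{533}{98} \approx 5.4388$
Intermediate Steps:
$\frac{d}{-98} \cdot 41 = - \frac{13}{-98} \cdot 41 = \left(-13\right) \left(- \frac{1}{98}\right) 41 = \frac{13}{98} \cdot 41 = \frac{533}{98}$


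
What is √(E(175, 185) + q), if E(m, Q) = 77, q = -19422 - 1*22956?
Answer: I*√42301 ≈ 205.67*I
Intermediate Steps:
q = -42378 (q = -19422 - 22956 = -42378)
√(E(175, 185) + q) = √(77 - 42378) = √(-42301) = I*√42301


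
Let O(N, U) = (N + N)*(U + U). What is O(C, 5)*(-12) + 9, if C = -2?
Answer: 489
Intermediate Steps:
O(N, U) = 4*N*U (O(N, U) = (2*N)*(2*U) = 4*N*U)
O(C, 5)*(-12) + 9 = (4*(-2)*5)*(-12) + 9 = -40*(-12) + 9 = 480 + 9 = 489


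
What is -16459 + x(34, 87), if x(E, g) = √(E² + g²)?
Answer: -16459 + 5*√349 ≈ -16366.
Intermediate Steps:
-16459 + x(34, 87) = -16459 + √(34² + 87²) = -16459 + √(1156 + 7569) = -16459 + √8725 = -16459 + 5*√349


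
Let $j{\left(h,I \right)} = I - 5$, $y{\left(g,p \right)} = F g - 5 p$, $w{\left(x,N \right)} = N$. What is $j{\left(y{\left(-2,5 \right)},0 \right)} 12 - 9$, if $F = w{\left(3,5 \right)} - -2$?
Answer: $-69$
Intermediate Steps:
$F = 7$ ($F = 5 - -2 = 5 + 2 = 7$)
$y{\left(g,p \right)} = - 5 p + 7 g$ ($y{\left(g,p \right)} = 7 g - 5 p = - 5 p + 7 g$)
$j{\left(h,I \right)} = -5 + I$ ($j{\left(h,I \right)} = I - 5 = -5 + I$)
$j{\left(y{\left(-2,5 \right)},0 \right)} 12 - 9 = \left(-5 + 0\right) 12 - 9 = \left(-5\right) 12 - 9 = -60 - 9 = -69$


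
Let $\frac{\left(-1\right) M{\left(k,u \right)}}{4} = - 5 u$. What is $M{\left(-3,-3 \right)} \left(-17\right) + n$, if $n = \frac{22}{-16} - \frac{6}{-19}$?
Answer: $\frac{154879}{152} \approx 1018.9$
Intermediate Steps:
$n = - \frac{161}{152}$ ($n = 22 \left(- \frac{1}{16}\right) - - \frac{6}{19} = - \frac{11}{8} + \frac{6}{19} = - \frac{161}{152} \approx -1.0592$)
$M{\left(k,u \right)} = 20 u$ ($M{\left(k,u \right)} = - 4 \left(- 5 u\right) = 20 u$)
$M{\left(-3,-3 \right)} \left(-17\right) + n = 20 \left(-3\right) \left(-17\right) - \frac{161}{152} = \left(-60\right) \left(-17\right) - \frac{161}{152} = 1020 - \frac{161}{152} = \frac{154879}{152}$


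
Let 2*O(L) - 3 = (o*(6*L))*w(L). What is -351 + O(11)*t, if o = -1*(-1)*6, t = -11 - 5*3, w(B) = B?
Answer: -57018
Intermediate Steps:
t = -26 (t = -11 - 15 = -26)
o = 6 (o = 1*6 = 6)
O(L) = 3/2 + 18*L² (O(L) = 3/2 + ((6*(6*L))*L)/2 = 3/2 + ((36*L)*L)/2 = 3/2 + (36*L²)/2 = 3/2 + 18*L²)
-351 + O(11)*t = -351 + (3/2 + 18*11²)*(-26) = -351 + (3/2 + 18*121)*(-26) = -351 + (3/2 + 2178)*(-26) = -351 + (4359/2)*(-26) = -351 - 56667 = -57018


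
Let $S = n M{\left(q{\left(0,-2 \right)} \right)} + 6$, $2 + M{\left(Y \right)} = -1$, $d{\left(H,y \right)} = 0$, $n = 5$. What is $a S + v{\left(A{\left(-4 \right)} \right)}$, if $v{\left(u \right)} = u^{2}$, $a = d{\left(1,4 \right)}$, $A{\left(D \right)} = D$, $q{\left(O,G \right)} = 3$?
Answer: $16$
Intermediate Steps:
$a = 0$
$M{\left(Y \right)} = -3$ ($M{\left(Y \right)} = -2 - 1 = -3$)
$S = -9$ ($S = 5 \left(-3\right) + 6 = -15 + 6 = -9$)
$a S + v{\left(A{\left(-4 \right)} \right)} = 0 \left(-9\right) + \left(-4\right)^{2} = 0 + 16 = 16$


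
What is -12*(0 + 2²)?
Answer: -48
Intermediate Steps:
-12*(0 + 2²) = -12*(0 + 4) = -12*4 = -48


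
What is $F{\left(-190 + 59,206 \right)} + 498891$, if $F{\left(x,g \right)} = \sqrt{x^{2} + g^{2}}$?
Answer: $498891 + \sqrt{59597} \approx 4.9914 \cdot 10^{5}$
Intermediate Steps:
$F{\left(x,g \right)} = \sqrt{g^{2} + x^{2}}$
$F{\left(-190 + 59,206 \right)} + 498891 = \sqrt{206^{2} + \left(-190 + 59\right)^{2}} + 498891 = \sqrt{42436 + \left(-131\right)^{2}} + 498891 = \sqrt{42436 + 17161} + 498891 = \sqrt{59597} + 498891 = 498891 + \sqrt{59597}$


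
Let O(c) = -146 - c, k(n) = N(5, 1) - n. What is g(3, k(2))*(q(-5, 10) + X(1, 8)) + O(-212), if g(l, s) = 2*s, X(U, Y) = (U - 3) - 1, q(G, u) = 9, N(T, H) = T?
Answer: 102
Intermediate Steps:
k(n) = 5 - n
X(U, Y) = -4 + U (X(U, Y) = (-3 + U) - 1 = -4 + U)
g(3, k(2))*(q(-5, 10) + X(1, 8)) + O(-212) = (2*(5 - 1*2))*(9 + (-4 + 1)) + (-146 - 1*(-212)) = (2*(5 - 2))*(9 - 3) + (-146 + 212) = (2*3)*6 + 66 = 6*6 + 66 = 36 + 66 = 102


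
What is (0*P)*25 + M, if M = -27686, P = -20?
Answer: -27686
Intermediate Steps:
(0*P)*25 + M = (0*(-20))*25 - 27686 = 0*25 - 27686 = 0 - 27686 = -27686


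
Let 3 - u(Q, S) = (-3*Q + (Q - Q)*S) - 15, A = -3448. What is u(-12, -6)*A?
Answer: 62064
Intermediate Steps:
u(Q, S) = 18 + 3*Q (u(Q, S) = 3 - ((-3*Q + (Q - Q)*S) - 15) = 3 - ((-3*Q + 0*S) - 15) = 3 - ((-3*Q + 0) - 15) = 3 - (-3*Q - 15) = 3 - (-15 - 3*Q) = 3 + (15 + 3*Q) = 18 + 3*Q)
u(-12, -6)*A = (18 + 3*(-12))*(-3448) = (18 - 36)*(-3448) = -18*(-3448) = 62064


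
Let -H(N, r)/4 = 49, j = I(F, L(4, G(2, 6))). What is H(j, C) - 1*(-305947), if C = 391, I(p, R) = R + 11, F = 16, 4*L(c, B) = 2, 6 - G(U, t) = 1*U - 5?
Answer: 305751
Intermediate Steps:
G(U, t) = 11 - U (G(U, t) = 6 - (1*U - 5) = 6 - (U - 5) = 6 - (-5 + U) = 6 + (5 - U) = 11 - U)
L(c, B) = 1/2 (L(c, B) = (1/4)*2 = 1/2)
I(p, R) = 11 + R
j = 23/2 (j = 11 + 1/2 = 23/2 ≈ 11.500)
H(N, r) = -196 (H(N, r) = -4*49 = -196)
H(j, C) - 1*(-305947) = -196 - 1*(-305947) = -196 + 305947 = 305751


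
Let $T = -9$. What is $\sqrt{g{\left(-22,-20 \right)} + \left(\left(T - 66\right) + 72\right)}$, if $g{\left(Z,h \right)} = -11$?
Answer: $i \sqrt{14} \approx 3.7417 i$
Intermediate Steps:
$\sqrt{g{\left(-22,-20 \right)} + \left(\left(T - 66\right) + 72\right)} = \sqrt{-11 + \left(\left(-9 - 66\right) + 72\right)} = \sqrt{-11 + \left(-75 + 72\right)} = \sqrt{-11 - 3} = \sqrt{-14} = i \sqrt{14}$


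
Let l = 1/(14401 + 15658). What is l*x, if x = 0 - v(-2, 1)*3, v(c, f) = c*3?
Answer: 18/30059 ≈ 0.00059882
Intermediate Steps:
v(c, f) = 3*c
l = 1/30059 ≈ 3.3268e-5
x = 18 (x = 0 - 3*(-2)*3 = 0 - (-6)*3 = 0 - 1*(-18) = 0 + 18 = 18)
l*x = (1/30059)*18 = 18/30059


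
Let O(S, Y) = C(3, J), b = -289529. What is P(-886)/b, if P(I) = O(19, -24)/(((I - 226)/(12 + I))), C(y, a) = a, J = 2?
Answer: -437/80489062 ≈ -5.4293e-6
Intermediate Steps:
O(S, Y) = 2
P(I) = 2*(12 + I)/(-226 + I) (P(I) = 2/(((I - 226)/(12 + I))) = 2/(((-226 + I)/(12 + I))) = 2*((12 + I)/(-226 + I)) = 2*(12 + I)/(-226 + I))
P(-886)/b = (2*(12 - 886)/(-226 - 886))/(-289529) = (2*(-874)/(-1112))*(-1/289529) = (2*(-1/1112)*(-874))*(-1/289529) = (437/278)*(-1/289529) = -437/80489062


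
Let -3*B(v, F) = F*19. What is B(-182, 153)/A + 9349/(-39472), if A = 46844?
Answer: -119048231/462256592 ≈ -0.25754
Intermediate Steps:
B(v, F) = -19*F/3 (B(v, F) = -F*19/3 = -19*F/3)
B(-182, 153)/A + 9349/(-39472) = -19/3*153/46844 + 9349/(-39472) = -969*1/46844 + 9349*(-1/39472) = -969/46844 - 9349/39472 = -119048231/462256592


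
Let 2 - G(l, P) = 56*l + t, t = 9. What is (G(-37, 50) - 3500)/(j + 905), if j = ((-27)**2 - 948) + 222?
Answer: -1435/908 ≈ -1.5804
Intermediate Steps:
G(l, P) = -7 - 56*l (G(l, P) = 2 - (56*l + 9) = 2 - (9 + 56*l) = 2 + (-9 - 56*l) = -7 - 56*l)
j = 3 (j = (729 - 948) + 222 = -219 + 222 = 3)
(G(-37, 50) - 3500)/(j + 905) = ((-7 - 56*(-37)) - 3500)/(3 + 905) = ((-7 + 2072) - 3500)/908 = (2065 - 3500)*(1/908) = -1435*1/908 = -1435/908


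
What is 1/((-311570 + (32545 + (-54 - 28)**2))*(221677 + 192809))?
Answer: -1/112864952286 ≈ -8.8601e-12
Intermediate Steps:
1/((-311570 + (32545 + (-54 - 28)**2))*(221677 + 192809)) = 1/((-311570 + (32545 + (-82)**2))*414486) = 1/((-311570 + (32545 + 6724))*414486) = 1/((-311570 + 39269)*414486) = 1/(-272301*414486) = 1/(-112864952286) = -1/112864952286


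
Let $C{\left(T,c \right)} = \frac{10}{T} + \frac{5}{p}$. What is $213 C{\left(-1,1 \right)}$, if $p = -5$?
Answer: $-2343$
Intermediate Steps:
$C{\left(T,c \right)} = -1 + \frac{10}{T}$ ($C{\left(T,c \right)} = \frac{10}{T} + \frac{5}{-5} = \frac{10}{T} + 5 \left(- \frac{1}{5}\right) = \frac{10}{T} - 1 = -1 + \frac{10}{T}$)
$213 C{\left(-1,1 \right)} = 213 \frac{10 - -1}{-1} = 213 \left(- (10 + 1)\right) = 213 \left(\left(-1\right) 11\right) = 213 \left(-11\right) = -2343$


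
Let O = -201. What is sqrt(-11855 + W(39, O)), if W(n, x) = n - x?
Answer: I*sqrt(11615) ≈ 107.77*I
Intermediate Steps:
sqrt(-11855 + W(39, O)) = sqrt(-11855 + (39 - 1*(-201))) = sqrt(-11855 + (39 + 201)) = sqrt(-11855 + 240) = sqrt(-11615) = I*sqrt(11615)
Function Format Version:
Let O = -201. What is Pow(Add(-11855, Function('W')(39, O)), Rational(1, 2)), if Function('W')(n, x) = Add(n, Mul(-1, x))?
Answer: Mul(I, Pow(11615, Rational(1, 2))) ≈ Mul(107.77, I)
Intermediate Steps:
Pow(Add(-11855, Function('W')(39, O)), Rational(1, 2)) = Pow(Add(-11855, Add(39, Mul(-1, -201))), Rational(1, 2)) = Pow(Add(-11855, Add(39, 201)), Rational(1, 2)) = Pow(Add(-11855, 240), Rational(1, 2)) = Pow(-11615, Rational(1, 2)) = Mul(I, Pow(11615, Rational(1, 2)))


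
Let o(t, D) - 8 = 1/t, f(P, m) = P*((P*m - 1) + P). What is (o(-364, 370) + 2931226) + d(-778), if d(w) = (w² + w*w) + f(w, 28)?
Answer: 7897277023/364 ≈ 2.1696e+7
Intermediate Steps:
f(P, m) = P*(-1 + P + P*m) (f(P, m) = P*((-1 + P*m) + P) = P*(-1 + P + P*m))
o(t, D) = 8 + 1/t
d(w) = 2*w² + w*(-1 + 29*w) (d(w) = (w² + w*w) + w*(-1 + w + w*28) = (w² + w²) + w*(-1 + w + 28*w) = 2*w² + w*(-1 + 29*w))
(o(-364, 370) + 2931226) + d(-778) = ((8 + 1/(-364)) + 2931226) - 778*(-1 + 31*(-778)) = ((8 - 1/364) + 2931226) - 778*(-1 - 24118) = (2911/364 + 2931226) - 778*(-24119) = 1066969175/364 + 18764582 = 7897277023/364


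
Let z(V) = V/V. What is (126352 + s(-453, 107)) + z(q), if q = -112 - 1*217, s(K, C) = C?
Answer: 126460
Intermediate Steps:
q = -329 (q = -112 - 217 = -329)
z(V) = 1
(126352 + s(-453, 107)) + z(q) = (126352 + 107) + 1 = 126459 + 1 = 126460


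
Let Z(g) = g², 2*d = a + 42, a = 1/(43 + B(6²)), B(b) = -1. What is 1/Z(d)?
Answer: 7056/3115225 ≈ 0.0022650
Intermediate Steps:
a = 1/42 (a = 1/(43 - 1) = 1/42 ≈ 0.023810)
d = 1765/84 (d = (1/42 + 42)/2 = (½)*(1765/42) = 1765/84 ≈ 21.012)
1/Z(d) = 1/((1765/84)²) = 1/(3115225/7056) = 7056/3115225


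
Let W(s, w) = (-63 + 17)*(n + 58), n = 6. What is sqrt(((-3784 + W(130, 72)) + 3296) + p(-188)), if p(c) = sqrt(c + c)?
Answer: sqrt(-3432 + 2*I*sqrt(94)) ≈ 0.1655 + 58.583*I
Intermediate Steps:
W(s, w) = -2944 (W(s, w) = (-63 + 17)*(6 + 58) = -46*64 = -2944)
p(c) = sqrt(2)*sqrt(c) (p(c) = sqrt(2*c) = sqrt(2)*sqrt(c))
sqrt(((-3784 + W(130, 72)) + 3296) + p(-188)) = sqrt(((-3784 - 2944) + 3296) + sqrt(2)*sqrt(-188)) = sqrt((-6728 + 3296) + sqrt(2)*(2*I*sqrt(47))) = sqrt(-3432 + 2*I*sqrt(94))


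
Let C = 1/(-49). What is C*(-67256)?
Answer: 9608/7 ≈ 1372.6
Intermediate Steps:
C = -1/49 ≈ -0.020408
C*(-67256) = -1/49*(-67256) = 9608/7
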